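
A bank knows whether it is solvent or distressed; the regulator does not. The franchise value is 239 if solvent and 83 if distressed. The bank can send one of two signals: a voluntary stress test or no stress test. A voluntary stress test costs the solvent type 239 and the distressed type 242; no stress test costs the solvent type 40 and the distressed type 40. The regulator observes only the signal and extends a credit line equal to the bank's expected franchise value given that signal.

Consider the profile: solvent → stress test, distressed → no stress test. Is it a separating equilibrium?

No

Under separation the regulator infers type exactly: stress test → solvent (pays 239), no stress test → distressed (pays 83).
Solvent: stress test gives 239 − 239 = 0; no stress test gives 83 − 40 = 43. Would deviate. ✗
Distressed: no stress test gives 83 − 40 = 43; stress test gives 239 − 242 = -3. No deviation. ✓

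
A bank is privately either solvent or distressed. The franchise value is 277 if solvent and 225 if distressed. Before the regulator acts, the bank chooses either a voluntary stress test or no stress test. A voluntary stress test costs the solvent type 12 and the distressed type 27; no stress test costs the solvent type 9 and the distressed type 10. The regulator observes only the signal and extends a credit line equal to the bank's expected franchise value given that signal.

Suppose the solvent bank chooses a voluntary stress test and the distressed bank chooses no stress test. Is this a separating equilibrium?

If types separate, stress test earns payment 277 and no stress test earns 225.
Solvent: stress test gives 277 − 12 = 265; no stress test gives 225 − 9 = 216. No deviation. ✓
Distressed: no stress test gives 225 − 10 = 215; stress test gives 277 − 27 = 250. Would deviate. ✗

No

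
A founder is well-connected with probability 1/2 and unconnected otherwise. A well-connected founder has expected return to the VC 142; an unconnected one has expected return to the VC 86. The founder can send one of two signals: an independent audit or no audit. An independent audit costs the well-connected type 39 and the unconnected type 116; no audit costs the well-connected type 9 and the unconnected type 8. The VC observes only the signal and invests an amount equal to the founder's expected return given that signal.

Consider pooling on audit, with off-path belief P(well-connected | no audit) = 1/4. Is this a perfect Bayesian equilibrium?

On the equilibrium path (audit) the VC holds the prior 1/2 and pays 1/2·142 + 1/2·86 = 114. Off-path (no audit) belief 1/4 gives 1/4·142 + 3/4·86 = 100.
Well-connected: audit gives 114 − 39 = 75; no audit gives 100 − 9 = 91. Deviates. ✗
Unconnected: audit gives 114 − 116 = -2; no audit gives 100 − 8 = 92. Deviates. ✗

No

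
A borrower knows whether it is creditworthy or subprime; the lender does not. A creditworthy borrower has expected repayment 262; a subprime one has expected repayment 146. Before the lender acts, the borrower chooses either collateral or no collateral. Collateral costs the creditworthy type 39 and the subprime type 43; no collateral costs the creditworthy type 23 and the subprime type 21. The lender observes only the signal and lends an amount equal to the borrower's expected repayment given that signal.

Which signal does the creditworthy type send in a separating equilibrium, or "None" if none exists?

Try creditworthy → collateral, subprime → no collateral:
  If types separate, collateral earns payment 262 and no collateral earns 146.
  Creditworthy: collateral gives 262 − 39 = 223; no collateral gives 146 − 23 = 123. No deviation. ✓
  Subprime: no collateral gives 146 − 21 = 125; collateral gives 262 − 43 = 219. Would deviate. ✗
Try creditworthy → no collateral, subprime → collateral:
  If types separate, no collateral earns payment 262 and collateral earns 146.
  Creditworthy: no collateral gives 262 − 23 = 239; collateral gives 146 − 39 = 107. No deviation. ✓
  Subprime: collateral gives 146 − 43 = 103; no collateral gives 262 − 21 = 241. Would deviate. ✗
Neither assignment is incentive-compatible.

None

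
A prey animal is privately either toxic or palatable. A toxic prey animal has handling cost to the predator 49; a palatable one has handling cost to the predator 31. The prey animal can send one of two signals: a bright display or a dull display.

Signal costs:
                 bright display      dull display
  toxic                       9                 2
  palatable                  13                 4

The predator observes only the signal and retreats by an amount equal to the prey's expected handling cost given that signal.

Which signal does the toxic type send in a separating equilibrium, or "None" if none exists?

None

Try toxic → bright display, palatable → dull display:
  Under separation the predator infers type exactly: bright display → toxic (pays 49), dull display → palatable (pays 31).
  Toxic: bright display gives 49 − 9 = 40; dull display gives 31 − 2 = 29. No deviation. ✓
  Palatable: dull display gives 31 − 4 = 27; bright display gives 49 − 13 = 36. Would deviate. ✗
Try toxic → dull display, palatable → bright display:
  Under separation the predator infers type exactly: dull display → toxic (pays 49), bright display → palatable (pays 31).
  Toxic: dull display gives 49 − 2 = 47; bright display gives 31 − 9 = 22. No deviation. ✓
  Palatable: bright display gives 31 − 13 = 18; dull display gives 49 − 4 = 45. Would deviate. ✗
Neither assignment is incentive-compatible.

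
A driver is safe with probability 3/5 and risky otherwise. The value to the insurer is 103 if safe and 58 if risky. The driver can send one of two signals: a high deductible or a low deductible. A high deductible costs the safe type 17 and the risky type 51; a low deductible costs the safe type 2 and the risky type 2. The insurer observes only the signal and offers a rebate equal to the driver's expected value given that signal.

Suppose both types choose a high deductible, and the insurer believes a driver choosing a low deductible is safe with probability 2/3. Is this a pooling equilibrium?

On the equilibrium path (high deductible) the insurer holds the prior 3/5 and pays 3/5·103 + 2/5·58 = 85. Off-path (low deductible) belief 2/3 gives 2/3·103 + 1/3·58 = 88.
Safe: high deductible gives 85 − 17 = 68; low deductible gives 88 − 2 = 86. Deviates. ✗
Risky: high deductible gives 85 − 51 = 34; low deductible gives 88 − 2 = 86. Deviates. ✗

No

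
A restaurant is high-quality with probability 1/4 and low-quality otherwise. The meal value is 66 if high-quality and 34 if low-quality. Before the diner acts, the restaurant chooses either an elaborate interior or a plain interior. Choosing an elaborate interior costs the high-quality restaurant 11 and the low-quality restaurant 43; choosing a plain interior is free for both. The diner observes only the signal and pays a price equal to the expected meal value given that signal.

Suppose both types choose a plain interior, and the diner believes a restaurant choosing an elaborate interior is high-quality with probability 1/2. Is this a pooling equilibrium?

Yes

On the equilibrium path (plain interior) the diner holds the prior 1/4 and pays 1/4·66 + 3/4·34 = 42. Off-path (elaborate interior) belief 1/2 gives 1/2·66 + 1/2·34 = 50.
High-quality: plain interior gives 42 − 0 = 42; elaborate interior gives 50 − 11 = 39. Stays. ✓
Low-quality: plain interior gives 42 − 0 = 42; elaborate interior gives 50 − 43 = 7. Stays. ✓
Beliefs are Bayes-consistent on-path and both types best-respond.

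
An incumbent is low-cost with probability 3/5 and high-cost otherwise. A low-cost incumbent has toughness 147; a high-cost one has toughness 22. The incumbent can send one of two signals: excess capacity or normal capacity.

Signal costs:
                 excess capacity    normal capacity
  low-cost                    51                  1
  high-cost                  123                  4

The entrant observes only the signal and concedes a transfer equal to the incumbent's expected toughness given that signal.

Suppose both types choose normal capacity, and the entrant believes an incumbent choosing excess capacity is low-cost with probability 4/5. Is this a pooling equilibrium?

At the pooled signal (normal capacity) the entrant holds the prior 3/5 and pays 3/5·147 + 2/5·22 = 97. Off-path (excess capacity) belief 4/5 gives 4/5·147 + 1/5·22 = 122.
Low-cost: normal capacity gives 97 − 1 = 96; excess capacity gives 122 − 51 = 71. Stays. ✓
High-cost: normal capacity gives 97 − 4 = 93; excess capacity gives 122 − 123 = -1. Stays. ✓

Yes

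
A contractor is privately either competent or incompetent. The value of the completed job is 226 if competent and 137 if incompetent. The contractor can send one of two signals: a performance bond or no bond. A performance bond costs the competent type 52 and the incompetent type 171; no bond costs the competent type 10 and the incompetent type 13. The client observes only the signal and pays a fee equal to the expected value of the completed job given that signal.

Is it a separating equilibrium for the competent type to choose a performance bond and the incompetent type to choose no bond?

If types separate, bond earns payment 226 and no bond earns 137.
Competent: bond gives 226 − 52 = 174; no bond gives 137 − 10 = 127. No deviation. ✓
Incompetent: no bond gives 137 − 13 = 124; bond gives 226 − 171 = 55. No deviation. ✓
Both incentive constraints hold.

Yes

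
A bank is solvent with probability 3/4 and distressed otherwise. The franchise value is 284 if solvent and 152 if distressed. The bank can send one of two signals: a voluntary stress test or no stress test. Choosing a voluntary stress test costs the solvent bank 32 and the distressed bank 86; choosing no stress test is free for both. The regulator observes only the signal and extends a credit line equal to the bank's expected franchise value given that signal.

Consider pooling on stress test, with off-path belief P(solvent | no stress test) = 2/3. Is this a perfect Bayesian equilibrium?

No

On the equilibrium path (stress test) the regulator holds the prior 3/4 and pays 3/4·284 + 1/4·152 = 251. Off-path (no stress test) belief 2/3 gives 2/3·284 + 1/3·152 = 240.
Solvent: stress test gives 251 − 32 = 219; no stress test gives 240 − 0 = 240. Deviates. ✗
Distressed: stress test gives 251 − 86 = 165; no stress test gives 240 − 0 = 240. Deviates. ✗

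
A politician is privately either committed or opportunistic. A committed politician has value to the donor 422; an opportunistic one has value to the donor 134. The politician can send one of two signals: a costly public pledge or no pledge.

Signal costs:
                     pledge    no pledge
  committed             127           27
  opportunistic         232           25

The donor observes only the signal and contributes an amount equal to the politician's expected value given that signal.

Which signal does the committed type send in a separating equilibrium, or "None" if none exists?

None

Try committed → pledge, opportunistic → no pledge:
  Under separation the donor infers type exactly: pledge → committed (pays 422), no pledge → opportunistic (pays 134).
  Committed: pledge gives 422 − 127 = 295; no pledge gives 134 − 27 = 107. No deviation. ✓
  Opportunistic: no pledge gives 134 − 25 = 109; pledge gives 422 − 232 = 190. Would deviate. ✗
Try committed → no pledge, opportunistic → pledge:
  Under separation the donor infers type exactly: no pledge → committed (pays 422), pledge → opportunistic (pays 134).
  Committed: no pledge gives 422 − 27 = 395; pledge gives 134 − 127 = 7. No deviation. ✓
  Opportunistic: pledge gives 134 − 232 = -98; no pledge gives 422 − 25 = 397. Would deviate. ✗
Neither assignment is incentive-compatible.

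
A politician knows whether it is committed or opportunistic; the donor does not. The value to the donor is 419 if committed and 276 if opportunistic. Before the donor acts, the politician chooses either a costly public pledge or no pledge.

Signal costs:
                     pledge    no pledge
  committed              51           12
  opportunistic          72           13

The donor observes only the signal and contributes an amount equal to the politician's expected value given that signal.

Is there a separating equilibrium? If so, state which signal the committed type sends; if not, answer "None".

None

Try committed → pledge, opportunistic → no pledge:
  If types separate, pledge earns payment 419 and no pledge earns 276.
  Committed: pledge gives 419 − 51 = 368; no pledge gives 276 − 12 = 264. No deviation. ✓
  Opportunistic: no pledge gives 276 − 13 = 263; pledge gives 419 − 72 = 347. Would deviate. ✗
Try committed → no pledge, opportunistic → pledge:
  If types separate, no pledge earns payment 419 and pledge earns 276.
  Committed: no pledge gives 419 − 12 = 407; pledge gives 276 − 51 = 225. No deviation. ✓
  Opportunistic: pledge gives 276 − 72 = 204; no pledge gives 419 − 13 = 406. Would deviate. ✗
Neither assignment is incentive-compatible.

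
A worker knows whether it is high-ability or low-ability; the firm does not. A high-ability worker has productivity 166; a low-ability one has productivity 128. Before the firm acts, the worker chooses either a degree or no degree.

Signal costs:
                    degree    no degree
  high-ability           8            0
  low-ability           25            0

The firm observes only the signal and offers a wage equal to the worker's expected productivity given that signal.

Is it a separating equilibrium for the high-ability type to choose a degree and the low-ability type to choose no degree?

No

If types separate, degree earns payment 166 and no degree earns 128.
High-ability: degree gives 166 − 8 = 158; no degree gives 128 − 0 = 128. No deviation. ✓
Low-ability: no degree gives 128 − 0 = 128; degree gives 166 − 25 = 141. Would deviate. ✗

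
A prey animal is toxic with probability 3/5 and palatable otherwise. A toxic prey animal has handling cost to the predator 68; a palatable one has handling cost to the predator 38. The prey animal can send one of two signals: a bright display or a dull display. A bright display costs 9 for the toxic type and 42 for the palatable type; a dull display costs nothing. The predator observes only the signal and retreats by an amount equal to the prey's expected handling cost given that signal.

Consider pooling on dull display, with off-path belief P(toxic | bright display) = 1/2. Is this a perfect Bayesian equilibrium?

Yes

At the pooled signal (dull display) the predator holds the prior 3/5 and pays 3/5·68 + 2/5·38 = 56. Off-path (bright display) belief 1/2 gives 1/2·68 + 1/2·38 = 53.
Toxic: dull display gives 56 − 0 = 56; bright display gives 53 − 9 = 44. Stays. ✓
Palatable: dull display gives 56 − 0 = 56; bright display gives 53 − 42 = 11. Stays. ✓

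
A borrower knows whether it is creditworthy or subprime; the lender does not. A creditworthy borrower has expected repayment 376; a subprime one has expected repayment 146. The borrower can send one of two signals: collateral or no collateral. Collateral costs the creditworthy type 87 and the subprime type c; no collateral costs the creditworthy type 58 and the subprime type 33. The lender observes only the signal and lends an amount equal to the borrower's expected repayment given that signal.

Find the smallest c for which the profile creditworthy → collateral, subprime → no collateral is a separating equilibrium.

Under separation: collateral → creditworthy (pays 376); no collateral → subprime (pays 146).
Creditworthy: 376 − 87 = 289 ≥ 146 − 58 = 88. Holds regardless of c. ✓
Subprime: 146 − 33 ≥ 376 − c, so c ≥ 376 − 113 = 263.

263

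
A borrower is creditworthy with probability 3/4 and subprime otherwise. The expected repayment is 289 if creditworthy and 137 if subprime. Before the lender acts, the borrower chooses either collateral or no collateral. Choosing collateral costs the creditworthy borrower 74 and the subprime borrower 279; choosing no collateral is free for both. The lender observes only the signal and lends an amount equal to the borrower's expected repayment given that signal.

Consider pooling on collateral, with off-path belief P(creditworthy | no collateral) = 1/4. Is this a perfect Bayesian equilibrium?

No

At the pooled signal (collateral) the lender holds the prior 3/4 and pays 3/4·289 + 1/4·137 = 251. Off-path (no collateral) belief 1/4 gives 1/4·289 + 3/4·137 = 175.
Creditworthy: collateral gives 251 − 74 = 177; no collateral gives 175 − 0 = 175. Stays. ✓
Subprime: collateral gives 251 − 279 = -28; no collateral gives 175 − 0 = 175. Deviates. ✗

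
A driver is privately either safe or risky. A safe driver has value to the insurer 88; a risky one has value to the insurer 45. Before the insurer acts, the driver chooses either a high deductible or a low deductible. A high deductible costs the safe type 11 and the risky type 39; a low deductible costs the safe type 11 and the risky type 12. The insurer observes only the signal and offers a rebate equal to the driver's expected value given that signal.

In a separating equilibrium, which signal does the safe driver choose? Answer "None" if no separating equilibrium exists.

None

Try safe → high deductible, risky → low deductible:
  If types separate, high deductible earns payment 88 and low deductible earns 45.
  Safe: high deductible gives 88 − 11 = 77; low deductible gives 45 − 11 = 34. No deviation. ✓
  Risky: low deductible gives 45 − 12 = 33; high deductible gives 88 − 39 = 49. Would deviate. ✗
Try safe → low deductible, risky → high deductible:
  If types separate, low deductible earns payment 88 and high deductible earns 45.
  Safe: low deductible gives 88 − 11 = 77; high deductible gives 45 − 11 = 34. No deviation. ✓
  Risky: high deductible gives 45 − 39 = 6; low deductible gives 88 − 12 = 76. Would deviate. ✗
Neither assignment is incentive-compatible.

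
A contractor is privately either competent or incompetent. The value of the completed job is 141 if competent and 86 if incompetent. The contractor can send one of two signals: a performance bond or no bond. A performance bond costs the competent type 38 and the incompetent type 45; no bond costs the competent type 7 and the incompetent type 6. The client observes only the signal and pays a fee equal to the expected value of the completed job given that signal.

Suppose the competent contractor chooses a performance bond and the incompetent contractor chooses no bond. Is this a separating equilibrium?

If types separate, bond earns payment 141 and no bond earns 86.
Competent: bond gives 141 − 38 = 103; no bond gives 86 − 7 = 79. No deviation. ✓
Incompetent: no bond gives 86 − 6 = 80; bond gives 141 − 45 = 96. Would deviate. ✗

No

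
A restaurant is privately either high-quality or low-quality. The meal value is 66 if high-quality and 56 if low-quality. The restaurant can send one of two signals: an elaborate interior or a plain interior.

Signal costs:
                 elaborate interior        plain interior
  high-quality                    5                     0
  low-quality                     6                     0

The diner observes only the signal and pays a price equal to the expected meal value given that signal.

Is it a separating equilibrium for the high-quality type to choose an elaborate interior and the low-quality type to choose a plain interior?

If types separate, elaborate interior earns payment 66 and plain interior earns 56.
High-quality: elaborate interior gives 66 − 5 = 61; plain interior gives 56 − 0 = 56. No deviation. ✓
Low-quality: plain interior gives 56 − 0 = 56; elaborate interior gives 66 − 6 = 60. Would deviate. ✗

No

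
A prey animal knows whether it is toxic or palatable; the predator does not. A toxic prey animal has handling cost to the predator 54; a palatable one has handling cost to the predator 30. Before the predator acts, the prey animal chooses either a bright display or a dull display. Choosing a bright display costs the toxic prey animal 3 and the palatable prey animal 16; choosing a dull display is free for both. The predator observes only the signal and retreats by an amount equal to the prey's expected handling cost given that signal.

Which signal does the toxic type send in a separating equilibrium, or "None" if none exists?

None

Try toxic → bright display, palatable → dull display:
  If types separate, bright display earns payment 54 and dull display earns 30.
  Toxic: bright display gives 54 − 3 = 51; dull display gives 30 − 0 = 30. No deviation. ✓
  Palatable: dull display gives 30 − 0 = 30; bright display gives 54 − 16 = 38. Would deviate. ✗
Try toxic → dull display, palatable → bright display:
  If types separate, dull display earns payment 54 and bright display earns 30.
  Toxic: dull display gives 54 − 0 = 54; bright display gives 30 − 3 = 27. No deviation. ✓
  Palatable: bright display gives 30 − 16 = 14; dull display gives 54 − 0 = 54. Would deviate. ✗
Neither assignment is incentive-compatible.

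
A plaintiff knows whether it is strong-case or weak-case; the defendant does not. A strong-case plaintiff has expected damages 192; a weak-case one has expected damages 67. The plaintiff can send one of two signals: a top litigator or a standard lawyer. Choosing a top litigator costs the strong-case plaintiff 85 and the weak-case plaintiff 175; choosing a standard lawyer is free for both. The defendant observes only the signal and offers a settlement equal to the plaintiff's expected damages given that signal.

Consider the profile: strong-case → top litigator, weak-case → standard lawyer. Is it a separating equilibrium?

Under separation the defendant infers type exactly: top litigator → strong-case (pays 192), standard lawyer → weak-case (pays 67).
Strong-case: top litigator gives 192 − 85 = 107; standard lawyer gives 67 − 0 = 67. No deviation. ✓
Weak-case: standard lawyer gives 67 − 0 = 67; top litigator gives 192 − 175 = 17. No deviation. ✓
Both incentive constraints hold.

Yes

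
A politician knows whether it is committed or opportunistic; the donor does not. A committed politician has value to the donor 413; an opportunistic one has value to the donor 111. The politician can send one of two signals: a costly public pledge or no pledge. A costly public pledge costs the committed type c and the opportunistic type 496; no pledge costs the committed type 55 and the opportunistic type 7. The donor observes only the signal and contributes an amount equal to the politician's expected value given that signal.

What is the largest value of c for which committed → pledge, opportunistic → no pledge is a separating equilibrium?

357

Under separation: pledge → committed (pays 413); no pledge → opportunistic (pays 111).
Opportunistic: 111 − 7 = 104 ≥ 413 − 496 = -83. Holds regardless of c. ✓
Committed: 413 − c ≥ 111 − 55, so c ≤ 413 − 56 = 357.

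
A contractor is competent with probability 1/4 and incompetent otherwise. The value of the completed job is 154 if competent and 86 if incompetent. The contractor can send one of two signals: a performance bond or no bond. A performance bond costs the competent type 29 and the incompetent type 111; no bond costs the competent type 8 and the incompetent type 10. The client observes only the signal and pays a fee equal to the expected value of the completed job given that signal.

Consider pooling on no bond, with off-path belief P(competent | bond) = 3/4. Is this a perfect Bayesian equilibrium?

At the pooled signal (no bond) the client holds the prior 1/4 and pays 1/4·154 + 3/4·86 = 103. Off-path (bond) belief 3/4 gives 3/4·154 + 1/4·86 = 137.
Competent: no bond gives 103 − 8 = 95; bond gives 137 − 29 = 108. Deviates. ✗
Incompetent: no bond gives 103 − 10 = 93; bond gives 137 − 111 = 26. Stays. ✓

No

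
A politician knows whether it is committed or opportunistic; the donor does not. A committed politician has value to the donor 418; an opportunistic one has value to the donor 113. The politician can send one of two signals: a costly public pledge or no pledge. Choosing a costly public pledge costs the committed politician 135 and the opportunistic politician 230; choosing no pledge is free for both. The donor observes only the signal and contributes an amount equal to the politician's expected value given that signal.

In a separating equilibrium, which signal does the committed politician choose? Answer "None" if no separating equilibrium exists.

Try committed → pledge, opportunistic → no pledge:
  If types separate, pledge earns payment 418 and no pledge earns 113.
  Committed: pledge gives 418 − 135 = 283; no pledge gives 113 − 0 = 113. No deviation. ✓
  Opportunistic: no pledge gives 113 − 0 = 113; pledge gives 418 − 230 = 188. Would deviate. ✗
Try committed → no pledge, opportunistic → pledge:
  If types separate, no pledge earns payment 418 and pledge earns 113.
  Committed: no pledge gives 418 − 0 = 418; pledge gives 113 − 135 = -22. No deviation. ✓
  Opportunistic: pledge gives 113 − 230 = -117; no pledge gives 418 − 0 = 418. Would deviate. ✗
Neither assignment is incentive-compatible.

None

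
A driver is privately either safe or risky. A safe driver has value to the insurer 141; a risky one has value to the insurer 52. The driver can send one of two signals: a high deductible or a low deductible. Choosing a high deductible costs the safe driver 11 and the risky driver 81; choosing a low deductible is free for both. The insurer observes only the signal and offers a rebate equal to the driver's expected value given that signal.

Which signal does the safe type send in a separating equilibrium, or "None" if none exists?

Try safe → high deductible, risky → low deductible:
  Under separation the insurer infers type exactly: high deductible → safe (pays 141), low deductible → risky (pays 52).
  Safe: high deductible gives 141 − 11 = 130; low deductible gives 52 − 0 = 52. No deviation. ✓
  Risky: low deductible gives 52 − 0 = 52; high deductible gives 141 − 81 = 60. Would deviate. ✗
Try safe → low deductible, risky → high deductible:
  Under separation the insurer infers type exactly: low deductible → safe (pays 141), high deductible → risky (pays 52).
  Safe: low deductible gives 141 − 0 = 141; high deductible gives 52 − 11 = 41. No deviation. ✓
  Risky: high deductible gives 52 − 81 = -29; low deductible gives 141 − 0 = 141. Would deviate. ✗
Neither assignment is incentive-compatible.

None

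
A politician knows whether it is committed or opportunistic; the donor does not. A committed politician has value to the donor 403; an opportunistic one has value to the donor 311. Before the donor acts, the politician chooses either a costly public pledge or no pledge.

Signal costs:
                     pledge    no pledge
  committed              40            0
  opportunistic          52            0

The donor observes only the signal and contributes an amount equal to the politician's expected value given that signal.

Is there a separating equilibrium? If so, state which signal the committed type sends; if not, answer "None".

Try committed → pledge, opportunistic → no pledge:
  If types separate, pledge earns payment 403 and no pledge earns 311.
  Committed: pledge gives 403 − 40 = 363; no pledge gives 311 − 0 = 311. No deviation. ✓
  Opportunistic: no pledge gives 311 − 0 = 311; pledge gives 403 − 52 = 351. Would deviate. ✗
Try committed → no pledge, opportunistic → pledge:
  If types separate, no pledge earns payment 403 and pledge earns 311.
  Committed: no pledge gives 403 − 0 = 403; pledge gives 311 − 40 = 271. No deviation. ✓
  Opportunistic: pledge gives 311 − 52 = 259; no pledge gives 403 − 0 = 403. Would deviate. ✗
Neither assignment is incentive-compatible.

None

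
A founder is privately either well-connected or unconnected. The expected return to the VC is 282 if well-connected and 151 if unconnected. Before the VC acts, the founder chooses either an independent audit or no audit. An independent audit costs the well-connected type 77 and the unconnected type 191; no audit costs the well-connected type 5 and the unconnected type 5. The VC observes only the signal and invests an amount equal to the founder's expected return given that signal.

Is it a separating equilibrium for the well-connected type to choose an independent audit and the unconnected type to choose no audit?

Yes

Under separation the VC infers type exactly: audit → well-connected (pays 282), no audit → unconnected (pays 151).
Well-connected: audit gives 282 − 77 = 205; no audit gives 151 − 5 = 146. No deviation. ✓
Unconnected: no audit gives 151 − 5 = 146; audit gives 282 − 191 = 91. No deviation. ✓
Both incentive constraints hold.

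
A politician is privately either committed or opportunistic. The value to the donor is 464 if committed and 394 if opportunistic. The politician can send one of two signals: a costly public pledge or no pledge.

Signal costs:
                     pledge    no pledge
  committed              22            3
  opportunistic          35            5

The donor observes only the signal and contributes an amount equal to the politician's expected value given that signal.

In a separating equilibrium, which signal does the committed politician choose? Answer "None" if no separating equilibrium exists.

Try committed → pledge, opportunistic → no pledge:
  If types separate, pledge earns payment 464 and no pledge earns 394.
  Committed: pledge gives 464 − 22 = 442; no pledge gives 394 − 3 = 391. No deviation. ✓
  Opportunistic: no pledge gives 394 − 5 = 389; pledge gives 464 − 35 = 429. Would deviate. ✗
Try committed → no pledge, opportunistic → pledge:
  If types separate, no pledge earns payment 464 and pledge earns 394.
  Committed: no pledge gives 464 − 3 = 461; pledge gives 394 − 22 = 372. No deviation. ✓
  Opportunistic: pledge gives 394 − 35 = 359; no pledge gives 464 − 5 = 459. Would deviate. ✗
Neither assignment is incentive-compatible.

None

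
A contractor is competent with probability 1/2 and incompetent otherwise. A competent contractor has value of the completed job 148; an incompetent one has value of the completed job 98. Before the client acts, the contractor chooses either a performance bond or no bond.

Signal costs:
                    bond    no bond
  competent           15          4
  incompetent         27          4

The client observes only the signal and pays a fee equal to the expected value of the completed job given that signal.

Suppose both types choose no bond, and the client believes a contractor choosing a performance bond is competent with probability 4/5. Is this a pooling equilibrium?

On the equilibrium path (no bond) the client holds the prior 1/2 and pays 1/2·148 + 1/2·98 = 123. Off-path (bond) belief 4/5 gives 4/5·148 + 1/5·98 = 138.
Competent: no bond gives 123 − 4 = 119; bond gives 138 − 15 = 123. Deviates. ✗
Incompetent: no bond gives 123 − 4 = 119; bond gives 138 − 27 = 111. Stays. ✓

No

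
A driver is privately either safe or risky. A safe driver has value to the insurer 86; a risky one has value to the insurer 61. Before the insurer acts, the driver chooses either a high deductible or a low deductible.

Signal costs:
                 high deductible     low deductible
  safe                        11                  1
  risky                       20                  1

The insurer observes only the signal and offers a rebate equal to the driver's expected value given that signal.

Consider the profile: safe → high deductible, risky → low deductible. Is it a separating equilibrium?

No

If types separate, high deductible earns payment 86 and low deductible earns 61.
Safe: high deductible gives 86 − 11 = 75; low deductible gives 61 − 1 = 60. No deviation. ✓
Risky: low deductible gives 61 − 1 = 60; high deductible gives 86 − 20 = 66. Would deviate. ✗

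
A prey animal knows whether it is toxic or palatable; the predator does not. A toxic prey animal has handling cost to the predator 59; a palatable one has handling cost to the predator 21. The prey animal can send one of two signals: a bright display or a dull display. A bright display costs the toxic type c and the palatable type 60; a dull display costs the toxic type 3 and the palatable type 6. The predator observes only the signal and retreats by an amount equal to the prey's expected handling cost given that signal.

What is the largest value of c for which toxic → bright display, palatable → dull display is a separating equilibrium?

Under separation: bright display → toxic (pays 59); dull display → palatable (pays 21).
Palatable: 21 − 6 = 15 ≥ 59 − 60 = -1. Holds regardless of c. ✓
Toxic: 59 − c ≥ 21 − 3, so c ≤ 59 − 18 = 41.

41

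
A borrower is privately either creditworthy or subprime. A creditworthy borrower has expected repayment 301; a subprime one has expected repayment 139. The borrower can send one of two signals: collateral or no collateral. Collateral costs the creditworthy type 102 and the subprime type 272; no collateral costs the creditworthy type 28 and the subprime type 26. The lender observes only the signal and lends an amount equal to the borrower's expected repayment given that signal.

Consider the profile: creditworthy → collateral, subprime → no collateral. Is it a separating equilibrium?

If types separate, collateral earns payment 301 and no collateral earns 139.
Creditworthy: collateral gives 301 − 102 = 199; no collateral gives 139 − 28 = 111. No deviation. ✓
Subprime: no collateral gives 139 − 26 = 113; collateral gives 301 − 272 = 29. No deviation. ✓
Both incentive constraints hold.

Yes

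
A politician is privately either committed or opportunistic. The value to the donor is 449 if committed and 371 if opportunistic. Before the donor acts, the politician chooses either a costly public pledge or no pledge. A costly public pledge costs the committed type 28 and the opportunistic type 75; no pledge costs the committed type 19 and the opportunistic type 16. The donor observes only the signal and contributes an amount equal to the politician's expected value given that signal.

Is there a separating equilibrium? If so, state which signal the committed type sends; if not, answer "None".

None

Try committed → pledge, opportunistic → no pledge:
  Under separation the donor infers type exactly: pledge → committed (pays 449), no pledge → opportunistic (pays 371).
  Committed: pledge gives 449 − 28 = 421; no pledge gives 371 − 19 = 352. No deviation. ✓
  Opportunistic: no pledge gives 371 − 16 = 355; pledge gives 449 − 75 = 374. Would deviate. ✗
Try committed → no pledge, opportunistic → pledge:
  Under separation the donor infers type exactly: no pledge → committed (pays 449), pledge → opportunistic (pays 371).
  Committed: no pledge gives 449 − 19 = 430; pledge gives 371 − 28 = 343. No deviation. ✓
  Opportunistic: pledge gives 371 − 75 = 296; no pledge gives 449 − 16 = 433. Would deviate. ✗
Neither assignment is incentive-compatible.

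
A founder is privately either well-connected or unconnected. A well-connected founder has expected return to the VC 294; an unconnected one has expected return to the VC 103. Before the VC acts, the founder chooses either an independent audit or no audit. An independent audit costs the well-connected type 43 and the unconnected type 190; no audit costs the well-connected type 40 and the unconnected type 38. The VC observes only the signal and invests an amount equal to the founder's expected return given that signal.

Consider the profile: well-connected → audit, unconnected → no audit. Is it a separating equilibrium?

If types separate, audit earns payment 294 and no audit earns 103.
Well-connected: audit gives 294 − 43 = 251; no audit gives 103 − 40 = 63. No deviation. ✓
Unconnected: no audit gives 103 − 38 = 65; audit gives 294 − 190 = 104. Would deviate. ✗

No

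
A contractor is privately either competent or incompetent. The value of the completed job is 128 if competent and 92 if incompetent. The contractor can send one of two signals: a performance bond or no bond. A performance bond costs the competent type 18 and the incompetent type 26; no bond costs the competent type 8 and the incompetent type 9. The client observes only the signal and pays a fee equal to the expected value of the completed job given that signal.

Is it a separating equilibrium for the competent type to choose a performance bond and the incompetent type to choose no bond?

If types separate, bond earns payment 128 and no bond earns 92.
Competent: bond gives 128 − 18 = 110; no bond gives 92 − 8 = 84. No deviation. ✓
Incompetent: no bond gives 92 − 9 = 83; bond gives 128 − 26 = 102. Would deviate. ✗

No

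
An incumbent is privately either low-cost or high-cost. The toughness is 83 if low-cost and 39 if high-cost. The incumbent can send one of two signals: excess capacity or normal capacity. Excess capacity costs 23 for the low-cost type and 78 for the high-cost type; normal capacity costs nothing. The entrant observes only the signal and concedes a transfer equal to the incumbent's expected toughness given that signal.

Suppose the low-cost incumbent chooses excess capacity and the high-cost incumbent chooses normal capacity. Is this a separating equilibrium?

Under separation the entrant infers type exactly: excess capacity → low-cost (pays 83), normal capacity → high-cost (pays 39).
Low-cost: excess capacity gives 83 − 23 = 60; normal capacity gives 39 − 0 = 39. No deviation. ✓
High-cost: normal capacity gives 39 − 0 = 39; excess capacity gives 83 − 78 = 5. No deviation. ✓
Both incentive constraints hold.

Yes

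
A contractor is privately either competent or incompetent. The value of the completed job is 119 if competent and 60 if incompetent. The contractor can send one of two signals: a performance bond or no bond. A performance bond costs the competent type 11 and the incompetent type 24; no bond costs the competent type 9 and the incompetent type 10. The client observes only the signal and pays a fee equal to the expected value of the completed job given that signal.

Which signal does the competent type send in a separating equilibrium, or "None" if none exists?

None

Try competent → bond, incompetent → no bond:
  Under separation the client infers type exactly: bond → competent (pays 119), no bond → incompetent (pays 60).
  Competent: bond gives 119 − 11 = 108; no bond gives 60 − 9 = 51. No deviation. ✓
  Incompetent: no bond gives 60 − 10 = 50; bond gives 119 − 24 = 95. Would deviate. ✗
Try competent → no bond, incompetent → bond:
  Under separation the client infers type exactly: no bond → competent (pays 119), bond → incompetent (pays 60).
  Competent: no bond gives 119 − 9 = 110; bond gives 60 − 11 = 49. No deviation. ✓
  Incompetent: bond gives 60 − 24 = 36; no bond gives 119 − 10 = 109. Would deviate. ✗
Neither assignment is incentive-compatible.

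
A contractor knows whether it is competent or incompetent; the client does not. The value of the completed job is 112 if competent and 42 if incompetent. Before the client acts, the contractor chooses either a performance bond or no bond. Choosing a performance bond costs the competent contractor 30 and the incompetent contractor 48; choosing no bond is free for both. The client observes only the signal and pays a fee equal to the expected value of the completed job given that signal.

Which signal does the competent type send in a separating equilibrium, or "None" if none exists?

Try competent → bond, incompetent → no bond:
  If types separate, bond earns payment 112 and no bond earns 42.
  Competent: bond gives 112 − 30 = 82; no bond gives 42 − 0 = 42. No deviation. ✓
  Incompetent: no bond gives 42 − 0 = 42; bond gives 112 − 48 = 64. Would deviate. ✗
Try competent → no bond, incompetent → bond:
  If types separate, no bond earns payment 112 and bond earns 42.
  Competent: no bond gives 112 − 0 = 112; bond gives 42 − 30 = 12. No deviation. ✓
  Incompetent: bond gives 42 − 48 = -6; no bond gives 112 − 0 = 112. Would deviate. ✗
Neither assignment is incentive-compatible.

None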